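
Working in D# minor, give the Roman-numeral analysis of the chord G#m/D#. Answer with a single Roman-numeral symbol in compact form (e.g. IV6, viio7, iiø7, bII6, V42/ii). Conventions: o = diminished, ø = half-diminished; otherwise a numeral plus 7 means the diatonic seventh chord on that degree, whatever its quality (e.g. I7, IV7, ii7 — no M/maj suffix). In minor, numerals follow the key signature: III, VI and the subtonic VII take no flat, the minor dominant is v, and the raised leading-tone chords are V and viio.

iv64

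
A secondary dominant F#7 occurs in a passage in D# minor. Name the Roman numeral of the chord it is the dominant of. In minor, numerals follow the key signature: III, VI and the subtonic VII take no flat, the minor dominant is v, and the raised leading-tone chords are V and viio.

VI

The chord is a dominant seventh chord on F#.
A dominant resolves down a perfect fifth: F# → B. In D# minor, B is scale degree 6, i.e. VI.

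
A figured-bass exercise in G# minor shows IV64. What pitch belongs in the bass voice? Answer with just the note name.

IV in G# minor has root C#; the chord is C#-E#-G#.
The figure 64 means second inversion — the fifth is in the bass.

G#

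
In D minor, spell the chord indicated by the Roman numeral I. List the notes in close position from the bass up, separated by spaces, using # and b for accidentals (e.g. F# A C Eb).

I is the major tonic (Picardy third), borrowed from the parallel major. In D minor that root is D.
So the chord is D-F#-A, a major triad.

D F# A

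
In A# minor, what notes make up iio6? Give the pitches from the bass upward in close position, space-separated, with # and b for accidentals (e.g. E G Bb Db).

In A# minor, scale degree 2 is B#, and the diatonic chord built there is a diminished triad.
That chord is spelled B#-D#-F#.
The figured bass 6 indicates first inversion, placing the third (D#) in the bass: D#-F#-B#.

D# F# B#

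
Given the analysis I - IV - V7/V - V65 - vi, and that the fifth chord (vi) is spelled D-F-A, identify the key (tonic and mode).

The chord Dm is a minor triad rooted on D; its label is vi.
vi on D implies D is the submediant; that puts the tonic at F, and the lowercase numeral fits major mode.

F major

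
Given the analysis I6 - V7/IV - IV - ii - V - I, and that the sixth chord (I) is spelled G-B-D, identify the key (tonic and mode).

G major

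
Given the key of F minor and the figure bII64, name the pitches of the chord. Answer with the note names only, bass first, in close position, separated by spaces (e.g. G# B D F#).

Scale degree 2 in F minor is G; lowering it a half step gives Gb. bII64 is the Neapolitan chord — a major triad on the lowered second degree.
So the chord is Gb-Bb-Db.
With the 64 figure the chord is in second inversion; from the bass Db upward in close position it reads Db-Gb-Bb.

Db Gb Bb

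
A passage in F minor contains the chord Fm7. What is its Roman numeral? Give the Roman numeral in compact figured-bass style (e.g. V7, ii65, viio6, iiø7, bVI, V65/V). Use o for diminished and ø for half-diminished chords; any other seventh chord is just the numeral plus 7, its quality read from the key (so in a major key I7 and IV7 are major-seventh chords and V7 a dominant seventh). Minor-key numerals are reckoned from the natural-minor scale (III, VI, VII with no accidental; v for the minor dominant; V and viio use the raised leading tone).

i7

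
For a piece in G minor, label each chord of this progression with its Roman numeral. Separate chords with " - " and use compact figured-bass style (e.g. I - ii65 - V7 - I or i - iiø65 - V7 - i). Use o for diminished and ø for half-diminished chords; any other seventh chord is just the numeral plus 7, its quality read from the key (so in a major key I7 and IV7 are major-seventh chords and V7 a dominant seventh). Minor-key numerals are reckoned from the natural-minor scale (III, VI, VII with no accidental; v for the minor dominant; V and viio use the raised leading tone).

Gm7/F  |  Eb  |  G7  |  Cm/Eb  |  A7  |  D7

Gm7/F: minor seventh chord on G = scale degree 1 → i42.
Eb: root Eb is the submediant; major triad there is VI.
G7 is the secondary dominant of iv (dominant seventh chord on G): V7/iv.
Cm/Eb has root C, degree 4 in G minor, so iv6.
A7: chromatic; A is V of V, so V7/V.
D7: root D is the dominant; dominant seventh chord there is V7.

i42 - VI - V7/iv - iv6 - V7/V - V7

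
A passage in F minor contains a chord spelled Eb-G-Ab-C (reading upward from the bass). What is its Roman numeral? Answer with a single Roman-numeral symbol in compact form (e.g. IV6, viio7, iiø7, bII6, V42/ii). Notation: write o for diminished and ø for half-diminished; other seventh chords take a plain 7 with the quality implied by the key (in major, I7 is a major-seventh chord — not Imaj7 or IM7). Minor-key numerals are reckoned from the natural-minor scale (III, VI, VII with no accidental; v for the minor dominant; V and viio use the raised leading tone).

Stacked in thirds the chord is Ab-C-Eb-G: a major seventh chord on Ab.
In F minor, Ab is the mediant; the diatonic major seventh chord there is III7.
With Eb in the bass the chord is in second inversion, so the figured bass is 43.

III43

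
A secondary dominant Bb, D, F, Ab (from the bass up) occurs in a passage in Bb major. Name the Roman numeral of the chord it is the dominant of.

The chord is a dominant seventh chord on Bb.
A dominant resolves down a perfect fifth: Bb → Eb. In Bb major, Eb is scale degree 4, i.e. IV.

IV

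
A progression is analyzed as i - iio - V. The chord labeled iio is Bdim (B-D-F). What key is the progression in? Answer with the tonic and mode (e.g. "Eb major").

iio is given as B-D-F — a diminished triad with root B.
Counting down one scale step from B places the tonic on A; a diminished triad on degree 2 is diatonic only in minor.

A minor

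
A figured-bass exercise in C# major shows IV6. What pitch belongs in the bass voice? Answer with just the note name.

A#

IV in C# major has root F#; the chord is F#-A#-C#.
The figure 6 means first inversion — the third is in the bass.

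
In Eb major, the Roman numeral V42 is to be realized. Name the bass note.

V in Eb major has root Bb; the chord is Bb-D-F-Ab.
The figure 42 means third inversion — the seventh is in the bass.

Ab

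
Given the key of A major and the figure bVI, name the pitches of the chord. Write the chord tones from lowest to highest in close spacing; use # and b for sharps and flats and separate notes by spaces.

F A C

Scale degree 6 in A major is F#; lowering it a half step gives F. bVI is a major triad on the lowered sixth degree, borrowed from the parallel minor.
So the chord is F-A-C, a major triad.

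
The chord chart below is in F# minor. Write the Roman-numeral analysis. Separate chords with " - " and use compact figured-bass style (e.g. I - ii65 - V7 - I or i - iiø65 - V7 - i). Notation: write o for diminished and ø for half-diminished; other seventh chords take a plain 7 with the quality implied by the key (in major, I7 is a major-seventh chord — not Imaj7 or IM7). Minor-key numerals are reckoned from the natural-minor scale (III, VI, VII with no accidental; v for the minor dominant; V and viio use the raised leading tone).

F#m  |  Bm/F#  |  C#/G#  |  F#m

i - iv64 - V64 - i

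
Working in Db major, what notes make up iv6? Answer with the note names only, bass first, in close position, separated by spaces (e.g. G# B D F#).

Bbb Db Gb

Scale degree 4 in Db major is Gb; here the chord built on it is altered to a minor triad. iv6 is the minor subdominant, borrowed from the parallel minor.
So the chord is Gb-Bbb-Db, a minor triad.
With the 6 figure the chord is in first inversion; from the bass Bbb upward in close position it reads Bbb-Db-Gb.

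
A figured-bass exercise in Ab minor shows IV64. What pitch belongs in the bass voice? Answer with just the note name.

IV in Ab minor has root Db; the chord is Db-F-Ab.
The figure 64 means second inversion — the fifth is in the bass.

Ab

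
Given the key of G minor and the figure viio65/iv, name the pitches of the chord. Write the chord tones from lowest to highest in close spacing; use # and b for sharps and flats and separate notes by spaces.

viio65/iv is a secondary leading-tone chord. The target iv is C in G minor; the applied chord is rooted a semitone below, on B.
Building a fully diminished seventh chord on B gives B-D-F-Ab.
The figured bass 65 indicates first inversion, placing the third (D) in the bass: D-F-Ab-B.

D F Ab B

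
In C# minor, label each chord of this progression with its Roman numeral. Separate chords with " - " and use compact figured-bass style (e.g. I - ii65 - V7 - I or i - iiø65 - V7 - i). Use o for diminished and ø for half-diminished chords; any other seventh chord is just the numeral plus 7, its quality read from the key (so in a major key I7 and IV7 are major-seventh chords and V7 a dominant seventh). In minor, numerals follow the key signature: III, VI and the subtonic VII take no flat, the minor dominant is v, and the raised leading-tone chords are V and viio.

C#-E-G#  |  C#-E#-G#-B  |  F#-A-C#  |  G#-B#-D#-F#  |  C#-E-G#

i - V7/iv - iv - V7 - i

C#-E-G#: root C# is the tonic; minor triad there is i.
C#-E#-G#-B: chromatic; C# is V of iv, so V7/iv.
F#-A-C#: root F# is the subdominant; minor triad there is iv.
G#-B#-D#-F# has root G#, degree 5 in C# minor, so V7.
C#-E-G# has root C#, degree 1 in C# minor, so i.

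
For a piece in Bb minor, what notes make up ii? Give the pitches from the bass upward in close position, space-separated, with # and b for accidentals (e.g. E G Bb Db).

Scale degree 2 in Bb minor is C; here the chord built on it is altered to a minor triad. ii is the minor supertonic, borrowed from the parallel major (the Dorian ii).
So the chord is C-Eb-G.

C Eb G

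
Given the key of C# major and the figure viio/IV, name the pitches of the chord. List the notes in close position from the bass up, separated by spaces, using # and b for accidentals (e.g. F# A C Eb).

E# G# B

The slash marks an applied leading-tone chord: viio of IV. In C# major, IV is F#, so the leading tone to it is E#, a half step below.
Building a diminished triad on E# gives E#-G#-B.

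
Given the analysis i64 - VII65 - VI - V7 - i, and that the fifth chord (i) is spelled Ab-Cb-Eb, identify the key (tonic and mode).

Ab minor

The anchor chord is a minor triad on Ab, labeled i.
If Ab is scale degree 1 and the mode makes that degree carry a minor triad, the tonic is Ab and the mode is minor.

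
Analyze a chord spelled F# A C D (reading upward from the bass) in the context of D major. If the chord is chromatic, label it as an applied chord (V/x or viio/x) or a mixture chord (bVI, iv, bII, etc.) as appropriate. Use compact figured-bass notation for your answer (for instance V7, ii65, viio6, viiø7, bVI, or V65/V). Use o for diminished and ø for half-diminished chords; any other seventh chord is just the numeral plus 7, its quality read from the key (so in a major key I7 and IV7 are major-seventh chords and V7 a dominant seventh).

Stacked in thirds the chord is D-F#-A-C: a dominant seventh chord on D.
D is not a diatonic chord root with this quality in D major, but it lies a perfect fifth above G (IV), so the chord functions as an applied dominant of IV.
With F# in the bass the chord is in first inversion, so the figured bass is 65.

V65/IV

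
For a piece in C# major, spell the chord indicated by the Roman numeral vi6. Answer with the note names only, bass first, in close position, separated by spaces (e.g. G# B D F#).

The numeral's case and figure indicate a minor triad. In C# major its root, scale degree 6, is A#.
That chord is spelled A#-C#-E#.
With the 6 figure the chord is in first inversion; from the bass C# upward in close position it reads C#-E#-A#.

C# E# A#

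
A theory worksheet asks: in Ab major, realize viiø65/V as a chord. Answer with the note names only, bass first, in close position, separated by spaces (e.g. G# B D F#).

F Ab C D

The slash marks an applied leading-tone chord: viio of V. In Ab major, V is Eb, so the leading tone to it is D, a half step below.
Building a half-diminished seventh chord on D gives D-F-Ab-C.
The figured bass 65 indicates first inversion, placing the third (F) in the bass: F-Ab-C-D.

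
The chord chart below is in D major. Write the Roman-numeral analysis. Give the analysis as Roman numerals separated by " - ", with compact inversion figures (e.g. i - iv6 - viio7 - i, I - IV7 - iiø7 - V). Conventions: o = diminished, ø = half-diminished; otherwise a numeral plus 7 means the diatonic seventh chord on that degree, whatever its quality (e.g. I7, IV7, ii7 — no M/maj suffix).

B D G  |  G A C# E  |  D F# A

B-D-G: major triad on G = scale degree 4 → IV6.
G-A-C#-E: root A is the dominant; dominant seventh chord there is V42.
D-F#-A has root D, degree 1 in D major, so I.

IV6 - V42 - I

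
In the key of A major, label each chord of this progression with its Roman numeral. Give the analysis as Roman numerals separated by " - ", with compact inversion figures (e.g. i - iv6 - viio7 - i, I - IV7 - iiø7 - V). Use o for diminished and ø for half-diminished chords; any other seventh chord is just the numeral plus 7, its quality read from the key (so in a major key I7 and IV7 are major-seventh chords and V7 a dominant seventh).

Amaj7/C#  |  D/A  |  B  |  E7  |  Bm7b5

I65 - IV64 - V/V - V7 - iiø7

Amaj7/C#: root A is the tonic; major seventh chord there is I65.
D/A: root D is the subdominant; major triad there is IV64.
B: chromatic; B is V of V, so V/V.
E7: root E is the dominant; dominant seventh chord there is V7.
Bm7b5: half-diminished seventh chord on B — chromatic; iiø7 (borrowed from the parallel minor).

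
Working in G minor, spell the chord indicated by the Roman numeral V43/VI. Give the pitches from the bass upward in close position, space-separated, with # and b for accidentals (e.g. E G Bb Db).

V43/VI is a secondary dominant — the dominant seventh of VI. VI in G minor is Eb, so the applied chord's root is Bb, a perfect fifth above.
Building a dominant seventh chord on Bb gives Bb-D-F-Ab.
The figured bass 43 indicates second inversion, placing the fifth (F) in the bass: F-Ab-Bb-D.

F Ab Bb D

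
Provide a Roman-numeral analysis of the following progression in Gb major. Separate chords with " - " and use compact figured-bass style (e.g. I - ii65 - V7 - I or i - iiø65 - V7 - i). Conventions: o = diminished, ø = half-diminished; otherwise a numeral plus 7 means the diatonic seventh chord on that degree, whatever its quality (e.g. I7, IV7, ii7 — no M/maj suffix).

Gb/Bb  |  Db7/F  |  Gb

I6 - V65 - I

Gb/Bb: major triad on Gb = scale degree 1 → I6.
Db7/F has root Db, degree 5 in Gb major, so V65.
Gb: root Gb is the tonic; major triad there is I.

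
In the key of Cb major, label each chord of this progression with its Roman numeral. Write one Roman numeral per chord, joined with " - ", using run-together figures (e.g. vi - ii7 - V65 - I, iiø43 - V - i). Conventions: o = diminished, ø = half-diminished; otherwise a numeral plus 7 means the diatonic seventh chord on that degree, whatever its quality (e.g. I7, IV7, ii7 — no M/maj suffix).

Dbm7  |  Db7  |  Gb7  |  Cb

Dbm7 has root Db, degree 2 in Cb major, so ii7.
Db7: chromatic; Db is V of V, so V7/V.
Gb7 has root Gb, degree 5 in Cb major, so V7.
Cb: root Cb is the tonic; major triad there is I.

ii7 - V7/V - V7 - I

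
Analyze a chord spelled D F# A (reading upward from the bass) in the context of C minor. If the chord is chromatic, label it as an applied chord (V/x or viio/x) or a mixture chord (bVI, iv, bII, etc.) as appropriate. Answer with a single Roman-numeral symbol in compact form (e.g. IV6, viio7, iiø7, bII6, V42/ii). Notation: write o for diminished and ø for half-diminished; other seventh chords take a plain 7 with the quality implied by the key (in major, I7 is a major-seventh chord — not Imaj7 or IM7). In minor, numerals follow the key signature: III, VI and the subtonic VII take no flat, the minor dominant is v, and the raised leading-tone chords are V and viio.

V/V

The pitches D-F#-A form a major triad rooted on D.
D is not a diatonic chord root with this quality in C minor, but it lies a perfect fifth above G (V), so the chord functions as an applied dominant of V.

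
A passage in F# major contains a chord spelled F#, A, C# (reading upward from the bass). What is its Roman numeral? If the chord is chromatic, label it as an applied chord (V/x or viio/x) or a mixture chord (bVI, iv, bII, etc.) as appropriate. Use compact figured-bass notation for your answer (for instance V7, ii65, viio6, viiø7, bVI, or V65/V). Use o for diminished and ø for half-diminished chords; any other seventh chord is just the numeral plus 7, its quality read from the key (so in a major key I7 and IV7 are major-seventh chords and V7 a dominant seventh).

i

Stacked in thirds the chord is F#-A-C#: a minor triad on F#.
F# is the first degree of F# major. This is the minor tonic, borrowed from the parallel minor.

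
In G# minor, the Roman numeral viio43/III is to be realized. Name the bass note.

E

The applied chord viio43/III is rooted on A#: A#-C#-E-G.
The figure 43 means second inversion — the fifth is in the bass.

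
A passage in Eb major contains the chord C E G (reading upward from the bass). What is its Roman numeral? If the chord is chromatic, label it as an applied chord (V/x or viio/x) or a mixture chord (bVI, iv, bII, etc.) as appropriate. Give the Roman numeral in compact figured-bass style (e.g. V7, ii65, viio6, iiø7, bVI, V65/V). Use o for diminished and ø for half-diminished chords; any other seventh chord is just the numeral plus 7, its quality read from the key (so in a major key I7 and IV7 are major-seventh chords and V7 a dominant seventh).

Stacked in thirds the chord is C-E-G: a major triad on C.
C is not a diatonic chord root with this quality in Eb major, but it lies a perfect fifth above F (ii), so the chord functions as an applied dominant of ii.

V/ii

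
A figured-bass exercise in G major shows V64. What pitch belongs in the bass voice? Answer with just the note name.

V in G major has root D; the chord is D-F#-A.
The figure 64 means second inversion — the fifth is in the bass.

A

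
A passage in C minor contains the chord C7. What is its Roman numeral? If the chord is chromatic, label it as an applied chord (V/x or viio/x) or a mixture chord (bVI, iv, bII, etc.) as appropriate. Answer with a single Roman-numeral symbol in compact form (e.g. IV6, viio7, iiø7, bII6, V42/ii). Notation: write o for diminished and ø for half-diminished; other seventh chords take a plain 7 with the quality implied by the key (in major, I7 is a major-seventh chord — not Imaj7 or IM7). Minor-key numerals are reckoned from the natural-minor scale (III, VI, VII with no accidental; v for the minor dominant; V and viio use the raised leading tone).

V7/iv

Stacked in thirds the chord is C-E-G-Bb: a dominant seventh chord on C.
C is not a diatonic chord root with this quality in C minor, but it lies a perfect fifth above F (iv), so the chord functions as an applied dominant of iv.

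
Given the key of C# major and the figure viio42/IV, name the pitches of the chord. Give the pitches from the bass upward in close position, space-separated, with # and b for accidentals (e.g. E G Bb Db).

The slash marks an applied leading-tone chord: viio of IV. In C# major, IV is F#, so the leading tone to it is E#, a half step below.
Building a fully diminished seventh chord on E# gives E#-G#-B-D.
With the 42 figure the chord is in third inversion; from the bass D upward in close position it reads D-E#-G#-B.

D E# G# B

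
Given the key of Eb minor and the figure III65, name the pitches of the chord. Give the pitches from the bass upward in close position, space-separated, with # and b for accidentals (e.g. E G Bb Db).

Bb Db F Gb

The numeral's case and figure indicate a major seventh chord. In Eb minor its root, the third degree, is Gb.
That chord is spelled Gb-Bb-Db-F.
With the 65 figure the chord is in first inversion; from the bass Bb upward in close position it reads Bb-Db-F-Gb.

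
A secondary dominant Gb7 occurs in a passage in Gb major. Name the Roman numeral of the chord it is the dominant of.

IV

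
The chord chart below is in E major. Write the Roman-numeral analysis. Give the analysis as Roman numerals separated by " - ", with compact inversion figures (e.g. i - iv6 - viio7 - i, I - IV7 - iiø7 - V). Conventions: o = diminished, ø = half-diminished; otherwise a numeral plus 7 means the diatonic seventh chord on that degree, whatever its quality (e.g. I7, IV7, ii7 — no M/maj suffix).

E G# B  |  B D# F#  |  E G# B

I - V - I

E-G#-B: root E is the tonic; major triad there is I.
B-D#-F# has root B, degree 5 in E major, so V.
E-G#-B has root E, degree 1 in E major, so I.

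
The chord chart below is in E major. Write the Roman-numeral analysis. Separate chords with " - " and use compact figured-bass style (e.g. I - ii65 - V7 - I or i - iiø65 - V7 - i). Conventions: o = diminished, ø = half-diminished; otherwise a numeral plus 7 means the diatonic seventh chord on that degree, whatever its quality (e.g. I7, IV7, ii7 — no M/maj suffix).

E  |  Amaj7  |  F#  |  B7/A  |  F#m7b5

I - IV7 - V/V - V42 - iiø7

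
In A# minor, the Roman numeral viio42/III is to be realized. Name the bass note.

The applied chord viio42/III is rooted on B#: B#-D#-F#-A.
The figure 42 means third inversion — the seventh is in the bass.

A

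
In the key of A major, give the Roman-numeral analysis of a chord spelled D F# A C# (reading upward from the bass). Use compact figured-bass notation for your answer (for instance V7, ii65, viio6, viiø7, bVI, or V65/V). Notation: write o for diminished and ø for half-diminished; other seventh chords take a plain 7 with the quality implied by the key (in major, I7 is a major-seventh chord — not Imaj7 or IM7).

Stacked in thirds the chord is D-F#-A-C#: a major seventh chord on D.
D is scale degree 4 in A major, and a major seventh chord on that degree is written IV7.

IV7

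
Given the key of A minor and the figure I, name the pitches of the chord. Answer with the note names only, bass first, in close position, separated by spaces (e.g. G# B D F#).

A C# E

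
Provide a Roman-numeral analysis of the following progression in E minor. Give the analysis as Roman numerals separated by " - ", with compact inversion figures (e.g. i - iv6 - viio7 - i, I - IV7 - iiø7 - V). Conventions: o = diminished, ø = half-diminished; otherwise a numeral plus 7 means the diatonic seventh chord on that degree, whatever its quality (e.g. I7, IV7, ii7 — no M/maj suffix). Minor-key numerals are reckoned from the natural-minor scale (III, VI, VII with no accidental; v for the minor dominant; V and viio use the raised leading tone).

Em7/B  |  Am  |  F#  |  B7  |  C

Em7/B: root E is the tonic; minor seventh chord there is i43.
Am: root A is the subdominant; minor triad there is iv.
F#: a major triad on F#, the applied dominant of V → V/V.
B7: root B is the dominant; dominant seventh chord there is V7.
C: root C is the submediant; major triad there is VI.

i43 - iv - V/V - V7 - VI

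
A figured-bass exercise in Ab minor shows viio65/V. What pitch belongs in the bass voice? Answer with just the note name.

F

The applied chord viio65/V is rooted on D: D-F-Ab-Cb.
The figure 65 means first inversion — the third is in the bass.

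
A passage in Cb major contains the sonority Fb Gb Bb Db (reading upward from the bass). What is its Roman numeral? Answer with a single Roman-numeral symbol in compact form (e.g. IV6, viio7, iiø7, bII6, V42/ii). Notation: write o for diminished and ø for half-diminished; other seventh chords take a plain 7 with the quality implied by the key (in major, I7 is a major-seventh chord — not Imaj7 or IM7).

The pitches Gb-Bb-Db-Fb form a dominant seventh chord rooted on Gb.
Gb is scale degree 5 in Cb major, and a dominant seventh chord on that degree is written V7.
With Fb in the bass the chord is in third inversion, so the figured bass is 42.

V42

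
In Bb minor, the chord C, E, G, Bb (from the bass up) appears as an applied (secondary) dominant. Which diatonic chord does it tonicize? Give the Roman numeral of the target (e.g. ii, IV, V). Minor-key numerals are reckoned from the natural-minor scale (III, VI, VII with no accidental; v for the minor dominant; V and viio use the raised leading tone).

V

The chord is a dominant seventh chord on C.
A dominant resolves down a perfect fifth: C → F. In Bb minor, F is scale degree 5, i.e. V.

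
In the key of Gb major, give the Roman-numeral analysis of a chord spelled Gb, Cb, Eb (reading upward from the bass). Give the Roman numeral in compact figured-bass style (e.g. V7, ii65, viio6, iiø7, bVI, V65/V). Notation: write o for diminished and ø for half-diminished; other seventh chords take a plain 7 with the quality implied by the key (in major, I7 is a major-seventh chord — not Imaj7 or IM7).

IV64

The pitches Cb-Eb-Gb form a major triad rooted on Cb.
Cb is scale degree 4 in Gb major, and a major triad on that degree is written IV.
With Gb in the bass the chord is in second inversion, so the figured bass is 64.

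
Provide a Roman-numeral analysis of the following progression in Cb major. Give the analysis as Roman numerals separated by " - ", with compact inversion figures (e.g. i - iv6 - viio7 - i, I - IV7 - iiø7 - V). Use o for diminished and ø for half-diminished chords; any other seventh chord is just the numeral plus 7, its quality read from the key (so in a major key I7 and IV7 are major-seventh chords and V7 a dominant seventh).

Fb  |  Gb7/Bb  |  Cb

IV - V65 - I

Fb: major triad on Fb = scale degree 4 → IV.
Gb7/Bb: dominant seventh chord on Gb = scale degree 5 → V65.
Cb has root Cb, degree 1 in Cb major, so I.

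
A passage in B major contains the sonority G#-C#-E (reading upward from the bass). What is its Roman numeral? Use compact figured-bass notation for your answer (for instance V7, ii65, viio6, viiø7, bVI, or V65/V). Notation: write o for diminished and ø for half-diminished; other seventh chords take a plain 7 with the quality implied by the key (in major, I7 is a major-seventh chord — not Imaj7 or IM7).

Stacked in thirds the chord is C#-E-G#: a minor triad on C#.
In B major, C# is the supertonic; the diatonic minor triad there is ii.
With G# in the bass the chord is in second inversion, so the figured bass is 64.

ii64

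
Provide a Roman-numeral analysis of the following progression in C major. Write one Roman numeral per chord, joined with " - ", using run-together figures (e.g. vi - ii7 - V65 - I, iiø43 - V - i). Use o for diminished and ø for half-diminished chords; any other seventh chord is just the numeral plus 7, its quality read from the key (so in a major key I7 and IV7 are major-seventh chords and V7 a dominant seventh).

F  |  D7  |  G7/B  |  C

IV - V7/V - V65 - I

F: root F is the subdominant; major triad there is IV.
D7: a dominant seventh chord on D, the applied dominant of V → V7/V.
G7/B: root G is the dominant; dominant seventh chord there is V65.
C has root C, degree 1 in C major, so I.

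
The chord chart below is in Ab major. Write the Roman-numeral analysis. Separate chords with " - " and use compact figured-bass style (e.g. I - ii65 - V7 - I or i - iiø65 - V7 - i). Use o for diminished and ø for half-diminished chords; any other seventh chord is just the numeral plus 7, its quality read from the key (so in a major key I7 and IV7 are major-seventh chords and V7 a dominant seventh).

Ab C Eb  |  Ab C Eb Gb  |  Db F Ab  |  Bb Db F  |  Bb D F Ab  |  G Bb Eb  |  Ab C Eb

I - V7/IV - IV - ii - V7/V - V6 - I

Ab-C-Eb has root Ab, degree 1 in Ab major, so I.
Ab-C-Eb-Gb: a dominant seventh chord on Ab, the applied dominant of IV → V7/IV.
Db-F-Ab has root Db, degree 4 in Ab major, so IV.
Bb-Db-F: root Bb is the supertonic; minor triad there is ii.
Bb-D-F-Ab: chromatic; Bb is V of V, so V7/V.
G-Bb-Eb: major triad on Eb = scale degree 5 → V6.
Ab-C-Eb has root Ab, degree 1 in Ab major, so I.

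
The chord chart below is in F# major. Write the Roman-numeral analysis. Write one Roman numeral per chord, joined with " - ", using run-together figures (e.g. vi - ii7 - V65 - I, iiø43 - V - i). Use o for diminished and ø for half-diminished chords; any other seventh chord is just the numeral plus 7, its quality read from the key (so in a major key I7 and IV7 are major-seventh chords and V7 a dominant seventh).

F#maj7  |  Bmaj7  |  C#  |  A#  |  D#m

F#maj7: major seventh chord on F# = scale degree 1 → I7.
Bmaj7: root B is the subdominant; major seventh chord there is IV7.
C#: root C# is the dominant; major triad there is V.
A#: a major triad on A#, the applied dominant of vi → V/vi.
D#m has root D#, degree 6 in F# major, so vi.

I7 - IV7 - V - V/vi - vi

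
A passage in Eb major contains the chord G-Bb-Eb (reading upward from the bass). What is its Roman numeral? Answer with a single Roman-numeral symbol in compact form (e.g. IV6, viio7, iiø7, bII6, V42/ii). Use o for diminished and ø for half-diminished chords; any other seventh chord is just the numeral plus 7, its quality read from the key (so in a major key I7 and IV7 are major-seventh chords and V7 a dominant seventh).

Stacked in thirds the chord is Eb-G-Bb: a major triad on Eb.
In Eb major, Eb is the tonic; the diatonic major triad there is I.
With G in the bass the chord is in first inversion, so the figured bass is 6.

I6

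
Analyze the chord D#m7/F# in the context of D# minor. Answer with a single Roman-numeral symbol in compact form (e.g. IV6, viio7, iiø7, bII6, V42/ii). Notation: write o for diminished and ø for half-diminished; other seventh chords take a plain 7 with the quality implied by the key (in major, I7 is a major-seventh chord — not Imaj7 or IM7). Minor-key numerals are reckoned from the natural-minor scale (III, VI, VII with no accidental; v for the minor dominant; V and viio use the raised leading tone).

i65

Stacked in thirds the chord is D#-F#-A#-C#: a minor seventh chord on D#.
In D# minor, D# is the tonic; the diatonic minor seventh chord there is i7.
With F# in the bass the chord is in first inversion, so the figured bass is 65.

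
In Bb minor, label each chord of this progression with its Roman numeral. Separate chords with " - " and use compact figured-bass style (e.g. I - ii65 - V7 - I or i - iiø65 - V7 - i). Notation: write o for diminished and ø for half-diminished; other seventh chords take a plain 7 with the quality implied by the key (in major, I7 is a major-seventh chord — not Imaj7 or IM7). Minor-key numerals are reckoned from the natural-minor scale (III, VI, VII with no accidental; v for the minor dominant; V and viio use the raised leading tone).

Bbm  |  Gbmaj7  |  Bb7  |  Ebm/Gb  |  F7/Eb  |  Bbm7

Bbm: root Bb is the tonic; minor triad there is i.
Gbmaj7 has root Gb, degree 6 in Bb minor, so VI7.
Bb7: a dominant seventh chord on Bb, the applied dominant of iv → V7/iv.
Ebm/Gb: minor triad on Eb = scale degree 4 → iv6.
F7/Eb: dominant seventh chord on F = scale degree 5 → V42.
Bbm7: minor seventh chord on Bb = scale degree 1 → i7.

i - VI7 - V7/iv - iv6 - V42 - i7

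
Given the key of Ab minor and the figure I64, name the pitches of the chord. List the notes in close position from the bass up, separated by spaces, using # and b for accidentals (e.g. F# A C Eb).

Eb Ab C

I64 is the major tonic (Picardy third), borrowed from the parallel major. In Ab minor that root is Ab.
So the chord is Ab-C-Eb.
With the 64 figure the chord is in second inversion; from the bass Eb upward in close position it reads Eb-Ab-C.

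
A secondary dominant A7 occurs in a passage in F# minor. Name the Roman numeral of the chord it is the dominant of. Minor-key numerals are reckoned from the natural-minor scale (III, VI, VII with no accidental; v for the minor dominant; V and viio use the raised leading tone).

VI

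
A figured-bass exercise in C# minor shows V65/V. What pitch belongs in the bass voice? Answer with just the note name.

F##

The applied chord V65/V is rooted on D#: D#-F##-A#-C#.
The figure 65 means first inversion — the third is in the bass.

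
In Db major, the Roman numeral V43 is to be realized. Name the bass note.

Eb

V in Db major has root Ab; the chord is Ab-C-Eb-Gb.
The figure 43 means second inversion — the fifth is in the bass.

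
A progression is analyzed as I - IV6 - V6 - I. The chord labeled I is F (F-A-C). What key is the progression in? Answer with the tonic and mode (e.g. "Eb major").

F major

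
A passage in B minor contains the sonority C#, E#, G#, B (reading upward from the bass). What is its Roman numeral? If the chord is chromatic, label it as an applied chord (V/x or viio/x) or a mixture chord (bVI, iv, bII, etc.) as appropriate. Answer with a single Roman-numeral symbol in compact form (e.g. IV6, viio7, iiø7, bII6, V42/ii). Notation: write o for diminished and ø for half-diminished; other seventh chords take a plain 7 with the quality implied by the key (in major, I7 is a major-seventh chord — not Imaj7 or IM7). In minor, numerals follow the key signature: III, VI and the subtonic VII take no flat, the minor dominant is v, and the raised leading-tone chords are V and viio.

Stacked in thirds the chord is C#-E#-G#-B: a dominant seventh chord on C#.
C# is not a diatonic chord root with this quality in B minor, but it lies a perfect fifth above F# (V), so the chord functions as an applied dominant of V.

V7/V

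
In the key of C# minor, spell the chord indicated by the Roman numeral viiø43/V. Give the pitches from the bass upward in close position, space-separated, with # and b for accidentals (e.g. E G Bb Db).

C# E# F## A#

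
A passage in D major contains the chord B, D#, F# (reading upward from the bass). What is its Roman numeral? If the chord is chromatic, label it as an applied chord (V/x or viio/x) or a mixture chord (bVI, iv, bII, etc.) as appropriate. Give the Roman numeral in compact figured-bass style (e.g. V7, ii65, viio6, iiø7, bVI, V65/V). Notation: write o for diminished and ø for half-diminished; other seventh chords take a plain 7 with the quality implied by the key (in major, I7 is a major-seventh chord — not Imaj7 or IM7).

V/ii

The pitches B-D#-F# form a major triad rooted on B.
B is not a diatonic chord root with this quality in D major, but it lies a perfect fifth above E (ii), so the chord functions as an applied dominant of ii.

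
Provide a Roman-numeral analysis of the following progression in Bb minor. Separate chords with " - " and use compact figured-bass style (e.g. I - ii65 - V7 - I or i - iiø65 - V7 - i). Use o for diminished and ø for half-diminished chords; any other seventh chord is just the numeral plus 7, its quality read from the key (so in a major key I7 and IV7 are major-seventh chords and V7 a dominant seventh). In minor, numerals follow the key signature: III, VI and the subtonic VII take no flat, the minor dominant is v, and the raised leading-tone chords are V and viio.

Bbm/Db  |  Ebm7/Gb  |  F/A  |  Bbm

Bbm/Db has root Bb, degree 1 in Bb minor, so i6.
Ebm7/Gb has root Eb, degree 4 in Bb minor, so iv65.
F/A: major triad on F = scale degree 5 → V6.
Bbm has root Bb, degree 1 in Bb minor, so i.

i6 - iv65 - V6 - i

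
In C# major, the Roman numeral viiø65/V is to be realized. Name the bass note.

The applied chord viiø65/V is rooted on F##: F##-A#-C#-E#.
The figure 65 means first inversion — the third is in the bass.

A#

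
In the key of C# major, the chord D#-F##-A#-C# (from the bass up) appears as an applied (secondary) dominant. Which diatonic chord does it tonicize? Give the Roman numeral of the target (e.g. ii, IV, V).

The chord is a dominant seventh chord on D#.
A dominant resolves down a perfect fifth: D# → G#. In C# major, G# is scale degree 5, i.e. V.

V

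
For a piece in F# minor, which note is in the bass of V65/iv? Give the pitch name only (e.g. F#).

The applied chord V65/iv is rooted on F#: F#-A#-C#-E.
The figure 65 means first inversion — the third is in the bass.

A#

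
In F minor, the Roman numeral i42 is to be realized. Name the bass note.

i in F minor has root F; the chord is F-Ab-C-Eb.
The figure 42 means third inversion — the seventh is in the bass.

Eb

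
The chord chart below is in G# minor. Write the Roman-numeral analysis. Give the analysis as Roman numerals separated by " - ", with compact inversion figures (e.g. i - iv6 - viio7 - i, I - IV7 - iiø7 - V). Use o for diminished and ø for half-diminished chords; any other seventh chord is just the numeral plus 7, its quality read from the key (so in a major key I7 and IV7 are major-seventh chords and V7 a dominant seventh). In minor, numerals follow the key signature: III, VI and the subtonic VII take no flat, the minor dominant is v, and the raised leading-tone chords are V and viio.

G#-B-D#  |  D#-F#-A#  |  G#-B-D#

i - v - i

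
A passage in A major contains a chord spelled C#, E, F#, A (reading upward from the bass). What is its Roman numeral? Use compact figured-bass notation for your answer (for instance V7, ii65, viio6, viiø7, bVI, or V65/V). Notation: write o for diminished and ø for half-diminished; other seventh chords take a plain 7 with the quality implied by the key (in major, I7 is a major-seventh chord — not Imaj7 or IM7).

Stacked in thirds the chord is F#-A-C#-E: a minor seventh chord on F#.
In A major, F# is the submediant; the diatonic minor seventh chord there is vi7.
With C# in the bass the chord is in second inversion, so the figured bass is 43.

vi43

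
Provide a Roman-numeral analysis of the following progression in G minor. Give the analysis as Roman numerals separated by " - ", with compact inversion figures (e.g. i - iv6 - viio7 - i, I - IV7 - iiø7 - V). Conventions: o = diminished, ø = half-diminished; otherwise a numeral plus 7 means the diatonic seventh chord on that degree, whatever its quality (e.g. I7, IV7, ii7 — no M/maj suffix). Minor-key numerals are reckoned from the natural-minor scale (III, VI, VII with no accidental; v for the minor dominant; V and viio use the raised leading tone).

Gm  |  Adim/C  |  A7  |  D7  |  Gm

Gm: root G is the tonic; minor triad there is i.
Adim/C has root A, degree 2 in G minor, so iio6.
A7: a dominant seventh chord on A, the applied dominant of V → V7/V.
D7 has root D, degree 5 in G minor, so V7.
Gm: root G is the tonic; minor triad there is i.

i - iio6 - V7/V - V7 - i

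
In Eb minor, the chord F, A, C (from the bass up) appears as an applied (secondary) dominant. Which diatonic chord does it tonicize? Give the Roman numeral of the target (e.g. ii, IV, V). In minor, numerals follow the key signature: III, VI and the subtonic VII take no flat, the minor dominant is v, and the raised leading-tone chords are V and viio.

The chord is a major triad on F.
A dominant resolves down a perfect fifth: F → Bb. In Eb minor, Bb is scale degree 5, i.e. V.

V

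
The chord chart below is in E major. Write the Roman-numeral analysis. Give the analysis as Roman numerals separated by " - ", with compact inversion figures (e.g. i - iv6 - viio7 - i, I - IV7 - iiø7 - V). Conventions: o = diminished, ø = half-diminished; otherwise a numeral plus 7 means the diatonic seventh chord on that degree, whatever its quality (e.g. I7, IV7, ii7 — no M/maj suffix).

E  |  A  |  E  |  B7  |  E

I - IV - I - V7 - I

E has root E, degree 1 in E major, so I.
A: root A is the subdominant; major triad there is IV.
E has root E, degree 1 in E major, so I.
B7: root B is the dominant; dominant seventh chord there is V7.
E has root E, degree 1 in E major, so I.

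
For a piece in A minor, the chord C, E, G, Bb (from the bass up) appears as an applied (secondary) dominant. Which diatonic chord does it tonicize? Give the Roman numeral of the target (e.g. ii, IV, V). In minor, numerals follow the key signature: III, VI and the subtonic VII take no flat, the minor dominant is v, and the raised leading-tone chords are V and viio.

The chord is a dominant seventh chord on C.
A dominant resolves down a perfect fifth: C → F. In A minor, F is scale degree 6, i.e. VI.

VI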